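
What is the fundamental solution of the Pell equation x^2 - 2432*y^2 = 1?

(x, y) = (14982337, 303807)

First expand sqrt(2432) as a continued fraction. With x_i = (sqrt(2432) + m_i)/d_i and (m_0, d_0) = (0, 1): a_0 = floor(sqrt(2432)) = 49, since 49^2 = 2401 <= 2432 < 2500 = 50^2.
Iterate m_{i+1} = d_i*a_i - m_i, d_{i+1} = (2432 - m_{i+1}^2)/d_i, a_{i+1} = floor((a_0 + m_{i+1})/d_{i+1}):
  m_1 = 1*49 - 0 = 49, d_1 = (2432 - 49^2)/1 = 31/1 = 31, a_1 = floor((49 + 49)/31) = 3.
  m_2 = 31*3 - 49 = 44, d_2 = (2432 - 44^2)/31 = 496/31 = 16, a_2 = floor((49 + 44)/16) = 5.
  m_3 = 16*5 - 44 = 36, d_3 = (2432 - 36^2)/16 = 1136/16 = 71, a_3 = floor((49 + 36)/71) = 1.
  m_4 = 71*1 - 36 = 35, d_4 = (2432 - 35^2)/71 = 1207/71 = 17, a_4 = floor((49 + 35)/17) = 4.
  m_5 = 17*4 - 35 = 33, d_5 = (2432 - 33^2)/17 = 1343/17 = 79, a_5 = floor((49 + 33)/79) = 1.
  m_6 = 79*1 - 33 = 46, d_6 = (2432 - 46^2)/79 = 316/79 = 4, a_6 = floor((49 + 46)/4) = 23.
  m_7 = 4*23 - 46 = 46, d_7 = (2432 - 46^2)/4 = 316/4 = 79, a_7 = floor((49 + 46)/79) = 1.
  m_8 = 79*1 - 46 = 33, d_8 = (2432 - 33^2)/79 = 1343/79 = 17, a_8 = floor((49 + 33)/17) = 4.
  m_9 = 17*4 - 33 = 35, d_9 = (2432 - 35^2)/17 = 1207/17 = 71, a_9 = floor((49 + 35)/71) = 1.
  m_10 = 71*1 - 35 = 36, d_10 = (2432 - 36^2)/71 = 1136/71 = 16, a_10 = floor((49 + 36)/16) = 5.
  m_11 = 16*5 - 36 = 44, d_11 = (2432 - 44^2)/16 = 496/16 = 31, a_11 = floor((49 + 44)/31) = 3.
  m_12 = 31*3 - 44 = 49, d_12 = (2432 - 49^2)/31 = 31/31 = 1, a_12 = floor((49 + 49)/1) = 98.
  m_13 = 1*98 - 49 = 49, d_13 = (2432 - 49^2)/1 = 31/1 = 31: (m_13, d_13) = (m_1, d_1) = (49, 31), so from here the quotients repeat a_1, ..., a_12; the period length is 12.
So sqrt(2432) = [49; (3, 5, 1, 4, 1, 23, 1, 4, 1, 5, 3, 98)] with period length k = 12.
k is even, so the fundamental solution of x^2 - 2432y^2 = 1 is (p_{k-1}, q_{k-1}) = (p_11, q_11); compute convergents through index 11.
Convergents (p_i = a_i*p_{i-1} + p_{i-2}, q_i = a_i*q_{i-1} + q_{i-2} with p_{-2}=0, p_{-1}=1, q_{-2}=1, q_{-1}=0):
  i=0: a_0=49, p_0 = 49*1 + 0 = 49, q_0 = 49*0 + 1 = 1.
  i=1: a_1=3, p_1 = 3*49 + 1 = 148, q_1 = 3*1 + 0 = 3.
  i=2: a_2=5, p_2 = 5*148 + 49 = 789, q_2 = 5*3 + 1 = 16.
  i=3: a_3=1, p_3 = 1*789 + 148 = 937, q_3 = 1*16 + 3 = 19.
  i=4: a_4=4, p_4 = 4*937 + 789 = 4537, q_4 = 4*19 + 16 = 92.
  i=5: a_5=1, p_5 = 1*4537 + 937 = 5474, q_5 = 1*92 + 19 = 111.
  i=6: a_6=23, p_6 = 23*5474 + 4537 = 130439, q_6 = 23*111 + 92 = 2645.
  i=7: a_7=1, p_7 = 1*130439 + 5474 = 135913, q_7 = 1*2645 + 111 = 2756.
  i=8: a_8=4, p_8 = 4*135913 + 130439 = 674091, q_8 = 4*2756 + 2645 = 13669.
  i=9: a_9=1, p_9 = 1*674091 + 135913 = 810004, q_9 = 1*13669 + 2756 = 16425.
  i=10: a_10=5, p_10 = 5*810004 + 674091 = 4724111, q_10 = 5*16425 + 13669 = 95794.
  i=11: a_11=3, p_11 = 3*4724111 + 810004 = 14982337, q_11 = 3*95794 + 16425 = 303807.
Check: 14982337^2 - 2432*303807^2 = 224470421981569 - 224470421981568 = 1, so (x, y) = (14982337, 303807) solves the equation, and by the theorem it is the least positive solution.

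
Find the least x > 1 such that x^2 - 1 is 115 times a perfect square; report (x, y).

(x, y) = (1126, 105)

First expand sqrt(115) as a continued fraction. With x_i = (sqrt(115) + m_i)/d_i and (m_0, d_0) = (0, 1): a_0 = floor(sqrt(115)) = 10, since 10^2 = 100 <= 115 < 121 = 11^2.
Iterate m_{i+1} = d_i*a_i - m_i, d_{i+1} = (115 - m_{i+1}^2)/d_i, a_{i+1} = floor((a_0 + m_{i+1})/d_{i+1}):
  m_1 = 1*10 - 0 = 10, d_1 = (115 - 10^2)/1 = 15/1 = 15, a_1 = floor((10 + 10)/15) = 1.
  m_2 = 15*1 - 10 = 5, d_2 = (115 - 5^2)/15 = 90/15 = 6, a_2 = floor((10 + 5)/6) = 2.
  m_3 = 6*2 - 5 = 7, d_3 = (115 - 7^2)/6 = 66/6 = 11, a_3 = floor((10 + 7)/11) = 1.
  m_4 = 11*1 - 7 = 4, d_4 = (115 - 4^2)/11 = 99/11 = 9, a_4 = floor((10 + 4)/9) = 1.
  m_5 = 9*1 - 4 = 5, d_5 = (115 - 5^2)/9 = 90/9 = 10, a_5 = floor((10 + 5)/10) = 1.
  m_6 = 10*1 - 5 = 5, d_6 = (115 - 5^2)/10 = 90/10 = 9, a_6 = floor((10 + 5)/9) = 1.
  m_7 = 9*1 - 5 = 4, d_7 = (115 - 4^2)/9 = 99/9 = 11, a_7 = floor((10 + 4)/11) = 1.
  m_8 = 11*1 - 4 = 7, d_8 = (115 - 7^2)/11 = 66/11 = 6, a_8 = floor((10 + 7)/6) = 2.
  m_9 = 6*2 - 7 = 5, d_9 = (115 - 5^2)/6 = 90/6 = 15, a_9 = floor((10 + 5)/15) = 1.
  m_10 = 15*1 - 5 = 10, d_10 = (115 - 10^2)/15 = 15/15 = 1, a_10 = floor((10 + 10)/1) = 20.
  m_11 = 1*20 - 10 = 10, d_11 = (115 - 10^2)/1 = 15/1 = 15: (m_11, d_11) = (m_1, d_1) = (10, 15), so from here the quotients repeat a_1, ..., a_10; the period length is 10.
So sqrt(115) = [10; (1, 2, 1, 1, 1, 1, 1, 2, 1, 20)] with period length k = 10.
k is even, so the fundamental solution of x^2 - 115y^2 = 1 is (p_{k-1}, q_{k-1}) = (p_9, q_9); compute convergents through index 9.
Convergents (p_i = a_i*p_{i-1} + p_{i-2}, q_i = a_i*q_{i-1} + q_{i-2} with p_{-2}=0, p_{-1}=1, q_{-2}=1, q_{-1}=0):
  i=0: a_0=10, p_0 = 10*1 + 0 = 10, q_0 = 10*0 + 1 = 1.
  i=1: a_1=1, p_1 = 1*10 + 1 = 11, q_1 = 1*1 + 0 = 1.
  i=2: a_2=2, p_2 = 2*11 + 10 = 32, q_2 = 2*1 + 1 = 3.
  i=3: a_3=1, p_3 = 1*32 + 11 = 43, q_3 = 1*3 + 1 = 4.
  i=4: a_4=1, p_4 = 1*43 + 32 = 75, q_4 = 1*4 + 3 = 7.
  i=5: a_5=1, p_5 = 1*75 + 43 = 118, q_5 = 1*7 + 4 = 11.
  i=6: a_6=1, p_6 = 1*118 + 75 = 193, q_6 = 1*11 + 7 = 18.
  i=7: a_7=1, p_7 = 1*193 + 118 = 311, q_7 = 1*18 + 11 = 29.
  i=8: a_8=2, p_8 = 2*311 + 193 = 815, q_8 = 2*29 + 18 = 76.
  i=9: a_9=1, p_9 = 1*815 + 311 = 1126, q_9 = 1*76 + 29 = 105.
Check: 1126^2 - 115*105^2 = 1267876 - 1267875 = 1, so (x, y) = (1126, 105) solves the equation, and by the theorem it is the least positive solution.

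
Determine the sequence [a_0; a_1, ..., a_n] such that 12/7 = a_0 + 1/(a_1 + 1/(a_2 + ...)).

[1; 1, 2, 2]

Run the Euclidean algorithm on 12 and 7; the successive quotients are the partial quotients a_0, a_1, ... (each step inverts the fractional part left over by the previous one):
  12 = 1*7 + 5, so a_0 = 1.
  7 = 1*5 + 2, so a_1 = 1.
  5 = 2*2 + 1, so a_2 = 2.
  2 = 2*1 + 0, so a_3 = 2.
The remainder reaches 0 after 4 divisions, so the expansion has 4 partial quotients, read off in order.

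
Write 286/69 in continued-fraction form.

[4; 6, 1, 9]

Run the Euclidean algorithm on 286 and 69; the successive quotients are the partial quotients a_0, a_1, ... (each step inverts the fractional part left over by the previous one):
  286 = 4*69 + 10, so a_0 = 4.
  69 = 6*10 + 9, so a_1 = 6.
  10 = 1*9 + 1, so a_2 = 1.
  9 = 9*1 + 0, so a_3 = 9.
The remainder reaches 0 after 4 divisions, so the expansion has 4 partial quotients, read off in order.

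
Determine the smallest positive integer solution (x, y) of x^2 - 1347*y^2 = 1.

(x, y) = (6046682, 164753)

First expand sqrt(1347) as a continued fraction. With x_i = (sqrt(1347) + m_i)/d_i and (m_0, d_0) = (0, 1): a_0 = floor(sqrt(1347)) = 36, since 36^2 = 1296 <= 1347 < 1369 = 37^2.
Iterate m_{i+1} = d_i*a_i - m_i, d_{i+1} = (1347 - m_{i+1}^2)/d_i, a_{i+1} = floor((a_0 + m_{i+1})/d_{i+1}):
  m_1 = 1*36 - 0 = 36, d_1 = (1347 - 36^2)/1 = 51/1 = 51, a_1 = floor((36 + 36)/51) = 1.
  m_2 = 51*1 - 36 = 15, d_2 = (1347 - 15^2)/51 = 1122/51 = 22, a_2 = floor((36 + 15)/22) = 2.
  m_3 = 22*2 - 15 = 29, d_3 = (1347 - 29^2)/22 = 506/22 = 23, a_3 = floor((36 + 29)/23) = 2.
  m_4 = 23*2 - 29 = 17, d_4 = (1347 - 17^2)/23 = 1058/23 = 46, a_4 = floor((36 + 17)/46) = 1.
  m_5 = 46*1 - 17 = 29, d_5 = (1347 - 29^2)/46 = 506/46 = 11, a_5 = floor((36 + 29)/11) = 5.
  m_6 = 11*5 - 29 = 26, d_6 = (1347 - 26^2)/11 = 671/11 = 61, a_6 = floor((36 + 26)/61) = 1.
  m_7 = 61*1 - 26 = 35, d_7 = (1347 - 35^2)/61 = 122/61 = 2, a_7 = floor((36 + 35)/2) = 35.
  m_8 = 2*35 - 35 = 35, d_8 = (1347 - 35^2)/2 = 122/2 = 61, a_8 = floor((36 + 35)/61) = 1.
  m_9 = 61*1 - 35 = 26, d_9 = (1347 - 26^2)/61 = 671/61 = 11, a_9 = floor((36 + 26)/11) = 5.
  m_10 = 11*5 - 26 = 29, d_10 = (1347 - 29^2)/11 = 506/11 = 46, a_10 = floor((36 + 29)/46) = 1.
  m_11 = 46*1 - 29 = 17, d_11 = (1347 - 17^2)/46 = 1058/46 = 23, a_11 = floor((36 + 17)/23) = 2.
  m_12 = 23*2 - 17 = 29, d_12 = (1347 - 29^2)/23 = 506/23 = 22, a_12 = floor((36 + 29)/22) = 2.
  m_13 = 22*2 - 29 = 15, d_13 = (1347 - 15^2)/22 = 1122/22 = 51, a_13 = floor((36 + 15)/51) = 1.
  m_14 = 51*1 - 15 = 36, d_14 = (1347 - 36^2)/51 = 51/51 = 1, a_14 = floor((36 + 36)/1) = 72.
  m_15 = 1*72 - 36 = 36, d_15 = (1347 - 36^2)/1 = 51/1 = 51: (m_15, d_15) = (m_1, d_1) = (36, 51), so from here the quotients repeat a_1, ..., a_14; the period length is 14.
So sqrt(1347) = [36; (1, 2, 2, 1, 5, 1, 35, 1, 5, 1, 2, 2, 1, 72)] with period length k = 14.
k is even, so the fundamental solution of x^2 - 1347y^2 = 1 is (p_{k-1}, q_{k-1}) = (p_13, q_13); compute convergents through index 13.
Convergents (p_i = a_i*p_{i-1} + p_{i-2}, q_i = a_i*q_{i-1} + q_{i-2} with p_{-2}=0, p_{-1}=1, q_{-2}=1, q_{-1}=0):
  i=0: a_0=36, p_0 = 36*1 + 0 = 36, q_0 = 36*0 + 1 = 1.
  i=1: a_1=1, p_1 = 1*36 + 1 = 37, q_1 = 1*1 + 0 = 1.
  i=2: a_2=2, p_2 = 2*37 + 36 = 110, q_2 = 2*1 + 1 = 3.
  i=3: a_3=2, p_3 = 2*110 + 37 = 257, q_3 = 2*3 + 1 = 7.
  i=4: a_4=1, p_4 = 1*257 + 110 = 367, q_4 = 1*7 + 3 = 10.
  i=5: a_5=5, p_5 = 5*367 + 257 = 2092, q_5 = 5*10 + 7 = 57.
  i=6: a_6=1, p_6 = 1*2092 + 367 = 2459, q_6 = 1*57 + 10 = 67.
  i=7: a_7=35, p_7 = 35*2459 + 2092 = 88157, q_7 = 35*67 + 57 = 2402.
  i=8: a_8=1, p_8 = 1*88157 + 2459 = 90616, q_8 = 1*2402 + 67 = 2469.
  i=9: a_9=5, p_9 = 5*90616 + 88157 = 541237, q_9 = 5*2469 + 2402 = 14747.
  i=10: a_10=1, p_10 = 1*541237 + 90616 = 631853, q_10 = 1*14747 + 2469 = 17216.
  i=11: a_11=2, p_11 = 2*631853 + 541237 = 1804943, q_11 = 2*17216 + 14747 = 49179.
  i=12: a_12=2, p_12 = 2*1804943 + 631853 = 4241739, q_12 = 2*49179 + 17216 = 115574.
  i=13: a_13=1, p_13 = 1*4241739 + 1804943 = 6046682, q_13 = 1*115574 + 49179 = 164753.
Check: 6046682^2 - 1347*164753^2 = 36562363209124 - 36562363209123 = 1, so (x, y) = (6046682, 164753) solves the equation, and by the theorem it is the least positive solution.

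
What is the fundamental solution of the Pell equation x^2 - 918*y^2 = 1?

(x, y) = (4120901, 136010)

First expand sqrt(918) as a continued fraction. With x_i = (sqrt(918) + m_i)/d_i and (m_0, d_0) = (0, 1): a_0 = floor(sqrt(918)) = 30, since 30^2 = 900 <= 918 < 961 = 31^2.
Iterate m_{i+1} = d_i*a_i - m_i, d_{i+1} = (918 - m_{i+1}^2)/d_i, a_{i+1} = floor((a_0 + m_{i+1})/d_{i+1}):
  m_1 = 1*30 - 0 = 30, d_1 = (918 - 30^2)/1 = 18/1 = 18, a_1 = floor((30 + 30)/18) = 3.
  m_2 = 18*3 - 30 = 24, d_2 = (918 - 24^2)/18 = 342/18 = 19, a_2 = floor((30 + 24)/19) = 2.
  m_3 = 19*2 - 24 = 14, d_3 = (918 - 14^2)/19 = 722/19 = 38, a_3 = floor((30 + 14)/38) = 1.
  m_4 = 38*1 - 14 = 24, d_4 = (918 - 24^2)/38 = 342/38 = 9, a_4 = floor((30 + 24)/9) = 6.
  m_5 = 9*6 - 24 = 30, d_5 = (918 - 30^2)/9 = 18/9 = 2, a_5 = floor((30 + 30)/2) = 30.
  m_6 = 2*30 - 30 = 30, d_6 = (918 - 30^2)/2 = 18/2 = 9, a_6 = floor((30 + 30)/9) = 6.
  m_7 = 9*6 - 30 = 24, d_7 = (918 - 24^2)/9 = 342/9 = 38, a_7 = floor((30 + 24)/38) = 1.
  m_8 = 38*1 - 24 = 14, d_8 = (918 - 14^2)/38 = 722/38 = 19, a_8 = floor((30 + 14)/19) = 2.
  m_9 = 19*2 - 14 = 24, d_9 = (918 - 24^2)/19 = 342/19 = 18, a_9 = floor((30 + 24)/18) = 3.
  m_10 = 18*3 - 24 = 30, d_10 = (918 - 30^2)/18 = 18/18 = 1, a_10 = floor((30 + 30)/1) = 60.
  m_11 = 1*60 - 30 = 30, d_11 = (918 - 30^2)/1 = 18/1 = 18: (m_11, d_11) = (m_1, d_1) = (30, 18), so from here the quotients repeat a_1, ..., a_10; the period length is 10.
So sqrt(918) = [30; (3, 2, 1, 6, 30, 6, 1, 2, 3, 60)] with period length k = 10.
k is even, so the fundamental solution of x^2 - 918y^2 = 1 is (p_{k-1}, q_{k-1}) = (p_9, q_9); compute convergents through index 9.
Convergents (p_i = a_i*p_{i-1} + p_{i-2}, q_i = a_i*q_{i-1} + q_{i-2} with p_{-2}=0, p_{-1}=1, q_{-2}=1, q_{-1}=0):
  i=0: a_0=30, p_0 = 30*1 + 0 = 30, q_0 = 30*0 + 1 = 1.
  i=1: a_1=3, p_1 = 3*30 + 1 = 91, q_1 = 3*1 + 0 = 3.
  i=2: a_2=2, p_2 = 2*91 + 30 = 212, q_2 = 2*3 + 1 = 7.
  i=3: a_3=1, p_3 = 1*212 + 91 = 303, q_3 = 1*7 + 3 = 10.
  i=4: a_4=6, p_4 = 6*303 + 212 = 2030, q_4 = 6*10 + 7 = 67.
  i=5: a_5=30, p_5 = 30*2030 + 303 = 61203, q_5 = 30*67 + 10 = 2020.
  i=6: a_6=6, p_6 = 6*61203 + 2030 = 369248, q_6 = 6*2020 + 67 = 12187.
  i=7: a_7=1, p_7 = 1*369248 + 61203 = 430451, q_7 = 1*12187 + 2020 = 14207.
  i=8: a_8=2, p_8 = 2*430451 + 369248 = 1230150, q_8 = 2*14207 + 12187 = 40601.
  i=9: a_9=3, p_9 = 3*1230150 + 430451 = 4120901, q_9 = 3*40601 + 14207 = 136010.
Check: 4120901^2 - 918*136010^2 = 16981825051801 - 16981825051800 = 1, so (x, y) = (4120901, 136010) solves the equation, and by the theorem it is the least positive solution.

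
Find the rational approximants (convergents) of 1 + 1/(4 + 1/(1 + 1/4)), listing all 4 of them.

Using the convergent recurrence p_i = a_i*p_{i-1} + p_{i-2}, q_i = a_i*q_{i-1} + q_{i-2} with p_{-2}=0, p_{-1}=1, q_{-2}=1, q_{-1}=0:
  i=0: a_0=1, p_0 = 1*1 + 0 = 1, q_0 = 1*0 + 1 = 1.
  i=1: a_1=4, p_1 = 4*1 + 1 = 5, q_1 = 4*1 + 0 = 4.
  i=2: a_2=1, p_2 = 1*5 + 1 = 6, q_2 = 1*4 + 1 = 5.
  i=3: a_3=4, p_3 = 4*6 + 5 = 29, q_3 = 4*5 + 4 = 24.

1/1, 5/4, 6/5, 29/24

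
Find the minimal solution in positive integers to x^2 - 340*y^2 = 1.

(x, y) = (285769, 15498)

First expand sqrt(340) as a continued fraction. With x_i = (sqrt(340) + m_i)/d_i and (m_0, d_0) = (0, 1): a_0 = floor(sqrt(340)) = 18, since 18^2 = 324 <= 340 < 361 = 19^2.
Iterate m_{i+1} = d_i*a_i - m_i, d_{i+1} = (340 - m_{i+1}^2)/d_i, a_{i+1} = floor((a_0 + m_{i+1})/d_{i+1}):
  m_1 = 1*18 - 0 = 18, d_1 = (340 - 18^2)/1 = 16/1 = 16, a_1 = floor((18 + 18)/16) = 2.
  m_2 = 16*2 - 18 = 14, d_2 = (340 - 14^2)/16 = 144/16 = 9, a_2 = floor((18 + 14)/9) = 3.
  m_3 = 9*3 - 14 = 13, d_3 = (340 - 13^2)/9 = 171/9 = 19, a_3 = floor((18 + 13)/19) = 1.
  m_4 = 19*1 - 13 = 6, d_4 = (340 - 6^2)/19 = 304/19 = 16, a_4 = floor((18 + 6)/16) = 1.
  m_5 = 16*1 - 6 = 10, d_5 = (340 - 10^2)/16 = 240/16 = 15, a_5 = floor((18 + 10)/15) = 1.
  m_6 = 15*1 - 10 = 5, d_6 = (340 - 5^2)/15 = 315/15 = 21, a_6 = floor((18 + 5)/21) = 1.
  m_7 = 21*1 - 5 = 16, d_7 = (340 - 16^2)/21 = 84/21 = 4, a_7 = floor((18 + 16)/4) = 8.
  m_8 = 4*8 - 16 = 16, d_8 = (340 - 16^2)/4 = 84/4 = 21, a_8 = floor((18 + 16)/21) = 1.
  m_9 = 21*1 - 16 = 5, d_9 = (340 - 5^2)/21 = 315/21 = 15, a_9 = floor((18 + 5)/15) = 1.
  m_10 = 15*1 - 5 = 10, d_10 = (340 - 10^2)/15 = 240/15 = 16, a_10 = floor((18 + 10)/16) = 1.
  m_11 = 16*1 - 10 = 6, d_11 = (340 - 6^2)/16 = 304/16 = 19, a_11 = floor((18 + 6)/19) = 1.
  m_12 = 19*1 - 6 = 13, d_12 = (340 - 13^2)/19 = 171/19 = 9, a_12 = floor((18 + 13)/9) = 3.
  m_13 = 9*3 - 13 = 14, d_13 = (340 - 14^2)/9 = 144/9 = 16, a_13 = floor((18 + 14)/16) = 2.
  m_14 = 16*2 - 14 = 18, d_14 = (340 - 18^2)/16 = 16/16 = 1, a_14 = floor((18 + 18)/1) = 36.
  m_15 = 1*36 - 18 = 18, d_15 = (340 - 18^2)/1 = 16/1 = 16: (m_15, d_15) = (m_1, d_1) = (18, 16), so from here the quotients repeat a_1, ..., a_14; the period length is 14.
So sqrt(340) = [18; (2, 3, 1, 1, 1, 1, 8, 1, 1, 1, 1, 3, 2, 36)] with period length k = 14.
k is even, so the fundamental solution of x^2 - 340y^2 = 1 is (p_{k-1}, q_{k-1}) = (p_13, q_13); compute convergents through index 13.
Convergents (p_i = a_i*p_{i-1} + p_{i-2}, q_i = a_i*q_{i-1} + q_{i-2} with p_{-2}=0, p_{-1}=1, q_{-2}=1, q_{-1}=0):
  i=0: a_0=18, p_0 = 18*1 + 0 = 18, q_0 = 18*0 + 1 = 1.
  i=1: a_1=2, p_1 = 2*18 + 1 = 37, q_1 = 2*1 + 0 = 2.
  i=2: a_2=3, p_2 = 3*37 + 18 = 129, q_2 = 3*2 + 1 = 7.
  i=3: a_3=1, p_3 = 1*129 + 37 = 166, q_3 = 1*7 + 2 = 9.
  i=4: a_4=1, p_4 = 1*166 + 129 = 295, q_4 = 1*9 + 7 = 16.
  i=5: a_5=1, p_5 = 1*295 + 166 = 461, q_5 = 1*16 + 9 = 25.
  i=6: a_6=1, p_6 = 1*461 + 295 = 756, q_6 = 1*25 + 16 = 41.
  i=7: a_7=8, p_7 = 8*756 + 461 = 6509, q_7 = 8*41 + 25 = 353.
  i=8: a_8=1, p_8 = 1*6509 + 756 = 7265, q_8 = 1*353 + 41 = 394.
  i=9: a_9=1, p_9 = 1*7265 + 6509 = 13774, q_9 = 1*394 + 353 = 747.
  i=10: a_10=1, p_10 = 1*13774 + 7265 = 21039, q_10 = 1*747 + 394 = 1141.
  i=11: a_11=1, p_11 = 1*21039 + 13774 = 34813, q_11 = 1*1141 + 747 = 1888.
  i=12: a_12=3, p_12 = 3*34813 + 21039 = 125478, q_12 = 3*1888 + 1141 = 6805.
  i=13: a_13=2, p_13 = 2*125478 + 34813 = 285769, q_13 = 2*6805 + 1888 = 15498.
Check: 285769^2 - 340*15498^2 = 81663921361 - 81663921360 = 1, so (x, y) = (285769, 15498) solves the equation, and by the theorem it is the least positive solution.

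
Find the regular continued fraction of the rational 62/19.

Run the Euclidean algorithm on 62 and 19; the successive quotients are the partial quotients a_0, a_1, ... (each step inverts the fractional part left over by the previous one):
  62 = 3*19 + 5, so a_0 = 3.
  19 = 3*5 + 4, so a_1 = 3.
  5 = 1*4 + 1, so a_2 = 1.
  4 = 4*1 + 0, so a_3 = 4.
The remainder reaches 0 after 4 divisions, so the expansion has 4 partial quotients, read off in order.

[3; 3, 1, 4]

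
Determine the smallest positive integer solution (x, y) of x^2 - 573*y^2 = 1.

(x, y) = (383, 16)

First expand sqrt(573) as a continued fraction. With x_i = (sqrt(573) + m_i)/d_i and (m_0, d_0) = (0, 1): a_0 = floor(sqrt(573)) = 23, since 23^2 = 529 <= 573 < 576 = 24^2.
Iterate m_{i+1} = d_i*a_i - m_i, d_{i+1} = (573 - m_{i+1}^2)/d_i, a_{i+1} = floor((a_0 + m_{i+1})/d_{i+1}):
  m_1 = 1*23 - 0 = 23, d_1 = (573 - 23^2)/1 = 44/1 = 44, a_1 = floor((23 + 23)/44) = 1.
  m_2 = 44*1 - 23 = 21, d_2 = (573 - 21^2)/44 = 132/44 = 3, a_2 = floor((23 + 21)/3) = 14.
  m_3 = 3*14 - 21 = 21, d_3 = (573 - 21^2)/3 = 132/3 = 44, a_3 = floor((23 + 21)/44) = 1.
  m_4 = 44*1 - 21 = 23, d_4 = (573 - 23^2)/44 = 44/44 = 1, a_4 = floor((23 + 23)/1) = 46.
  m_5 = 1*46 - 23 = 23, d_5 = (573 - 23^2)/1 = 44/1 = 44: (m_5, d_5) = (m_1, d_1) = (23, 44), so from here the quotients repeat a_1, ..., a_4; the period length is 4.
So sqrt(573) = [23; (1, 14, 1, 46)] with period length k = 4.
k is even, so the fundamental solution of x^2 - 573y^2 = 1 is (p_{k-1}, q_{k-1}) = (p_3, q_3); compute convergents through index 3.
Convergents (p_i = a_i*p_{i-1} + p_{i-2}, q_i = a_i*q_{i-1} + q_{i-2} with p_{-2}=0, p_{-1}=1, q_{-2}=1, q_{-1}=0):
  i=0: a_0=23, p_0 = 23*1 + 0 = 23, q_0 = 23*0 + 1 = 1.
  i=1: a_1=1, p_1 = 1*23 + 1 = 24, q_1 = 1*1 + 0 = 1.
  i=2: a_2=14, p_2 = 14*24 + 23 = 359, q_2 = 14*1 + 1 = 15.
  i=3: a_3=1, p_3 = 1*359 + 24 = 383, q_3 = 1*15 + 1 = 16.
Check: 383^2 - 573*16^2 = 146689 - 146688 = 1, so (x, y) = (383, 16) solves the equation, and by the theorem it is the least positive solution.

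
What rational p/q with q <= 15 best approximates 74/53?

7/5

Expand x = 74/53 as a continued fraction with the Euclidean algorithm:
  74 = 1*53 + 21, so a_0 = 1.
  53 = 2*21 + 11, so a_1 = 2.
  21 = 1*11 + 10, so a_2 = 1.
  11 = 1*10 + 1, so a_3 = 1.
  10 = 10*1 + 0, so a_4 = 10.
so x = [1; 2, 1, 1, 10].
Convergents (p_i = a_i*p_{i-1} + p_{i-2}, q_i = a_i*q_{i-1} + q_{i-2} with p_{-2}=0, p_{-1}=1, q_{-2}=1, q_{-1}=0), until the denominator exceeds 15:
  i=0: a_0=1, p_0 = 1*1 + 0 = 1, q_0 = 1*0 + 1 = 1.
  i=1: a_1=2, p_1 = 2*1 + 1 = 3, q_1 = 2*1 + 0 = 2.
  i=2: a_2=1, p_2 = 1*3 + 1 = 4, q_2 = 1*2 + 1 = 3.
  i=3: a_3=1, p_3 = 1*4 + 3 = 7, q_3 = 1*3 + 2 = 5.
  i=4: a_4=10, p_4 = 10*7 + 4 = 74, q_4 = 10*5 + 3 = 53.
q_4 = 53 > 15, so the last convergent with denominator <= 15 is p_3/q_3 = 7/5.
The closest fraction with denominator <= 15 is either p_3/q_3 or the intermediate fraction (k*p_3 + p_2)/(k*q_3 + q_2) with the largest k >= 1 whose denominator stays <= 15; these approach x as k grows, and every other convergent or intermediate fraction in range is farther away.
Largest k: floor((15 - q_2)/q_3) = floor((15 - 3)/5) = 2.
That gives (2*7 + 4)/(2*5 + 3) = 18/13.
Compare the errors: |x - 7/5| = |74*5 - 7*53|/(53*5) = 1/265, and |x - 18/13| = |74*13 - 18*53|/(53*13) = 8/689.
Cross-multiplying, 1*689 = 689 < 2120 = 8*265, so 1/265 is smaller: the convergent 7/5 is closer to x than 18/13.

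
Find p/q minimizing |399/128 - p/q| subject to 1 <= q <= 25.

53/17

Expand x = 399/128 as a continued fraction with the Euclidean algorithm:
  399 = 3*128 + 15, so a_0 = 3.
  128 = 8*15 + 8, so a_1 = 8.
  15 = 1*8 + 7, so a_2 = 1.
  8 = 1*7 + 1, so a_3 = 1.
  7 = 7*1 + 0, so a_4 = 7.
so x = [3; 8, 1, 1, 7].
Convergents (p_i = a_i*p_{i-1} + p_{i-2}, q_i = a_i*q_{i-1} + q_{i-2} with p_{-2}=0, p_{-1}=1, q_{-2}=1, q_{-1}=0), until the denominator exceeds 25:
  i=0: a_0=3, p_0 = 3*1 + 0 = 3, q_0 = 3*0 + 1 = 1.
  i=1: a_1=8, p_1 = 8*3 + 1 = 25, q_1 = 8*1 + 0 = 8.
  i=2: a_2=1, p_2 = 1*25 + 3 = 28, q_2 = 1*8 + 1 = 9.
  i=3: a_3=1, p_3 = 1*28 + 25 = 53, q_3 = 1*9 + 8 = 17.
  i=4: a_4=7, p_4 = 7*53 + 28 = 399, q_4 = 7*17 + 9 = 128.
q_4 = 128 > 25, so the last convergent with denominator <= 25 is p_3/q_3 = 53/17.
The closest fraction with denominator <= 25 is either p_3/q_3 or the intermediate fraction (k*p_3 + p_2)/(k*q_3 + q_2) with the largest k >= 1 whose denominator stays <= 25; these approach x as k grows, and every other convergent or intermediate fraction in range is farther away.
Largest k: floor((25 - q_2)/q_3) = floor((25 - 9)/17) = 0.
Since k = 0, no intermediate fraction beyond p_3/q_3 has denominator <= 25, so the convergent 53/17 is the closest (its error is |399*17 - 53*128|/(128*17) = 1/2176).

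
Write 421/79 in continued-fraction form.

Run the Euclidean algorithm on 421 and 79; the successive quotients are the partial quotients a_0, a_1, ... (each step inverts the fractional part left over by the previous one):
  421 = 5*79 + 26, so a_0 = 5.
  79 = 3*26 + 1, so a_1 = 3.
  26 = 26*1 + 0, so a_2 = 26.
The remainder reaches 0 after 3 divisions, so the expansion has 3 partial quotients, read off in order.

[5; 3, 26]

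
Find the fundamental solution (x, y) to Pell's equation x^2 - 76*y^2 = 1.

(x, y) = (57799, 6630)

First expand sqrt(76) as a continued fraction. With x_i = (sqrt(76) + m_i)/d_i and (m_0, d_0) = (0, 1): a_0 = floor(sqrt(76)) = 8, since 8^2 = 64 <= 76 < 81 = 9^2.
Iterate m_{i+1} = d_i*a_i - m_i, d_{i+1} = (76 - m_{i+1}^2)/d_i, a_{i+1} = floor((a_0 + m_{i+1})/d_{i+1}):
  m_1 = 1*8 - 0 = 8, d_1 = (76 - 8^2)/1 = 12/1 = 12, a_1 = floor((8 + 8)/12) = 1.
  m_2 = 12*1 - 8 = 4, d_2 = (76 - 4^2)/12 = 60/12 = 5, a_2 = floor((8 + 4)/5) = 2.
  m_3 = 5*2 - 4 = 6, d_3 = (76 - 6^2)/5 = 40/5 = 8, a_3 = floor((8 + 6)/8) = 1.
  m_4 = 8*1 - 6 = 2, d_4 = (76 - 2^2)/8 = 72/8 = 9, a_4 = floor((8 + 2)/9) = 1.
  m_5 = 9*1 - 2 = 7, d_5 = (76 - 7^2)/9 = 27/9 = 3, a_5 = floor((8 + 7)/3) = 5.
  m_6 = 3*5 - 7 = 8, d_6 = (76 - 8^2)/3 = 12/3 = 4, a_6 = floor((8 + 8)/4) = 4.
  m_7 = 4*4 - 8 = 8, d_7 = (76 - 8^2)/4 = 12/4 = 3, a_7 = floor((8 + 8)/3) = 5.
  m_8 = 3*5 - 8 = 7, d_8 = (76 - 7^2)/3 = 27/3 = 9, a_8 = floor((8 + 7)/9) = 1.
  m_9 = 9*1 - 7 = 2, d_9 = (76 - 2^2)/9 = 72/9 = 8, a_9 = floor((8 + 2)/8) = 1.
  m_10 = 8*1 - 2 = 6, d_10 = (76 - 6^2)/8 = 40/8 = 5, a_10 = floor((8 + 6)/5) = 2.
  m_11 = 5*2 - 6 = 4, d_11 = (76 - 4^2)/5 = 60/5 = 12, a_11 = floor((8 + 4)/12) = 1.
  m_12 = 12*1 - 4 = 8, d_12 = (76 - 8^2)/12 = 12/12 = 1, a_12 = floor((8 + 8)/1) = 16.
  m_13 = 1*16 - 8 = 8, d_13 = (76 - 8^2)/1 = 12/1 = 12: (m_13, d_13) = (m_1, d_1) = (8, 12), so from here the quotients repeat a_1, ..., a_12; the period length is 12.
So sqrt(76) = [8; (1, 2, 1, 1, 5, 4, 5, 1, 1, 2, 1, 16)] with period length k = 12.
k is even, so the fundamental solution of x^2 - 76y^2 = 1 is (p_{k-1}, q_{k-1}) = (p_11, q_11); compute convergents through index 11.
Convergents (p_i = a_i*p_{i-1} + p_{i-2}, q_i = a_i*q_{i-1} + q_{i-2} with p_{-2}=0, p_{-1}=1, q_{-2}=1, q_{-1}=0):
  i=0: a_0=8, p_0 = 8*1 + 0 = 8, q_0 = 8*0 + 1 = 1.
  i=1: a_1=1, p_1 = 1*8 + 1 = 9, q_1 = 1*1 + 0 = 1.
  i=2: a_2=2, p_2 = 2*9 + 8 = 26, q_2 = 2*1 + 1 = 3.
  i=3: a_3=1, p_3 = 1*26 + 9 = 35, q_3 = 1*3 + 1 = 4.
  i=4: a_4=1, p_4 = 1*35 + 26 = 61, q_4 = 1*4 + 3 = 7.
  i=5: a_5=5, p_5 = 5*61 + 35 = 340, q_5 = 5*7 + 4 = 39.
  i=6: a_6=4, p_6 = 4*340 + 61 = 1421, q_6 = 4*39 + 7 = 163.
  i=7: a_7=5, p_7 = 5*1421 + 340 = 7445, q_7 = 5*163 + 39 = 854.
  i=8: a_8=1, p_8 = 1*7445 + 1421 = 8866, q_8 = 1*854 + 163 = 1017.
  i=9: a_9=1, p_9 = 1*8866 + 7445 = 16311, q_9 = 1*1017 + 854 = 1871.
  i=10: a_10=2, p_10 = 2*16311 + 8866 = 41488, q_10 = 2*1871 + 1017 = 4759.
  i=11: a_11=1, p_11 = 1*41488 + 16311 = 57799, q_11 = 1*4759 + 1871 = 6630.
Check: 57799^2 - 76*6630^2 = 3340724401 - 3340724400 = 1, so (x, y) = (57799, 6630) solves the equation, and by the theorem it is the least positive solution.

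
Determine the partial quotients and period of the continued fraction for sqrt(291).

Write x_i = (sqrt(291) + m_i)/d_i with (m_0, d_0) = (0, 1). a_0 = floor(sqrt(291)) = 17, since 17^2 = 289 <= 291 < 324 = 18^2.
Iterate m_{i+1} = d_i*a_i - m_i, d_{i+1} = (291 - m_{i+1}^2)/d_i, a_{i+1} = floor((a_0 + m_{i+1})/d_{i+1}):
  m_1 = 1*17 - 0 = 17, d_1 = (291 - 17^2)/1 = 2/1 = 2, a_1 = floor((17 + 17)/2) = 17.
  m_2 = 2*17 - 17 = 17, d_2 = (291 - 17^2)/2 = 2/2 = 1, a_2 = floor((17 + 17)/1) = 34.
  m_3 = 1*34 - 17 = 17, d_3 = (291 - 17^2)/1 = 2/1 = 2: (m_3, d_3) = (m_1, d_1) = (17, 2), so from here the quotients repeat a_1, a_2; the period length is 2.
Hence the expansion of sqrt(291) is a_0 = 17 followed by the repeating block 17, 34 (period 2).

[17; (17, 34)]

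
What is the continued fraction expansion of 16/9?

[1; 1, 3, 2]

Run the Euclidean algorithm on 16 and 9; the successive quotients are the partial quotients a_0, a_1, ... (each step inverts the fractional part left over by the previous one):
  16 = 1*9 + 7, so a_0 = 1.
  9 = 1*7 + 2, so a_1 = 1.
  7 = 3*2 + 1, so a_2 = 3.
  2 = 2*1 + 0, so a_3 = 2.
The remainder reaches 0 after 4 divisions, so the expansion has 4 partial quotients, read off in order.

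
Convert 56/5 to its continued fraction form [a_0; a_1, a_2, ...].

Run the Euclidean algorithm on 56 and 5; the successive quotients are the partial quotients a_0, a_1, ... (each step inverts the fractional part left over by the previous one):
  56 = 11*5 + 1, so a_0 = 11.
  5 = 5*1 + 0, so a_1 = 5.
The remainder reaches 0 after 2 divisions, so the expansion has 2 partial quotients, read off in order.

[11; 5]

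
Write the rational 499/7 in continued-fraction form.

[71; 3, 2]

Run the Euclidean algorithm on 499 and 7; the successive quotients are the partial quotients a_0, a_1, ... (each step inverts the fractional part left over by the previous one):
  499 = 71*7 + 2, so a_0 = 71.
  7 = 3*2 + 1, so a_1 = 3.
  2 = 2*1 + 0, so a_2 = 2.
The remainder reaches 0 after 3 divisions, so the expansion has 3 partial quotients, read off in order.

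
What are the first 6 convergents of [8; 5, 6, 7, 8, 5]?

8/1, 41/5, 254/31, 1819/222, 14806/1807, 75849/9257

Using the convergent recurrence p_i = a_i*p_{i-1} + p_{i-2}, q_i = a_i*q_{i-1} + q_{i-2} with p_{-2}=0, p_{-1}=1, q_{-2}=1, q_{-1}=0:
  i=0: a_0=8, p_0 = 8*1 + 0 = 8, q_0 = 8*0 + 1 = 1.
  i=1: a_1=5, p_1 = 5*8 + 1 = 41, q_1 = 5*1 + 0 = 5.
  i=2: a_2=6, p_2 = 6*41 + 8 = 254, q_2 = 6*5 + 1 = 31.
  i=3: a_3=7, p_3 = 7*254 + 41 = 1819, q_3 = 7*31 + 5 = 222.
  i=4: a_4=8, p_4 = 8*1819 + 254 = 14806, q_4 = 8*222 + 31 = 1807.
  i=5: a_5=5, p_5 = 5*14806 + 1819 = 75849, q_5 = 5*1807 + 222 = 9257.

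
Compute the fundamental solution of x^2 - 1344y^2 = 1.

(x, y) = (6049, 165)

First expand sqrt(1344) as a continued fraction. With x_i = (sqrt(1344) + m_i)/d_i and (m_0, d_0) = (0, 1): a_0 = floor(sqrt(1344)) = 36, since 36^2 = 1296 <= 1344 < 1369 = 37^2.
Iterate m_{i+1} = d_i*a_i - m_i, d_{i+1} = (1344 - m_{i+1}^2)/d_i, a_{i+1} = floor((a_0 + m_{i+1})/d_{i+1}):
  m_1 = 1*36 - 0 = 36, d_1 = (1344 - 36^2)/1 = 48/1 = 48, a_1 = floor((36 + 36)/48) = 1.
  m_2 = 48*1 - 36 = 12, d_2 = (1344 - 12^2)/48 = 1200/48 = 25, a_2 = floor((36 + 12)/25) = 1.
  m_3 = 25*1 - 12 = 13, d_3 = (1344 - 13^2)/25 = 1175/25 = 47, a_3 = floor((36 + 13)/47) = 1.
  m_4 = 47*1 - 13 = 34, d_4 = (1344 - 34^2)/47 = 188/47 = 4, a_4 = floor((36 + 34)/4) = 17.
  m_5 = 4*17 - 34 = 34, d_5 = (1344 - 34^2)/4 = 188/4 = 47, a_5 = floor((36 + 34)/47) = 1.
  m_6 = 47*1 - 34 = 13, d_6 = (1344 - 13^2)/47 = 1175/47 = 25, a_6 = floor((36 + 13)/25) = 1.
  m_7 = 25*1 - 13 = 12, d_7 = (1344 - 12^2)/25 = 1200/25 = 48, a_7 = floor((36 + 12)/48) = 1.
  m_8 = 48*1 - 12 = 36, d_8 = (1344 - 36^2)/48 = 48/48 = 1, a_8 = floor((36 + 36)/1) = 72.
  m_9 = 1*72 - 36 = 36, d_9 = (1344 - 36^2)/1 = 48/1 = 48: (m_9, d_9) = (m_1, d_1) = (36, 48), so from here the quotients repeat a_1, ..., a_8; the period length is 8.
So sqrt(1344) = [36; (1, 1, 1, 17, 1, 1, 1, 72)] with period length k = 8.
k is even, so the fundamental solution of x^2 - 1344y^2 = 1 is (p_{k-1}, q_{k-1}) = (p_7, q_7); compute convergents through index 7.
Convergents (p_i = a_i*p_{i-1} + p_{i-2}, q_i = a_i*q_{i-1} + q_{i-2} with p_{-2}=0, p_{-1}=1, q_{-2}=1, q_{-1}=0):
  i=0: a_0=36, p_0 = 36*1 + 0 = 36, q_0 = 36*0 + 1 = 1.
  i=1: a_1=1, p_1 = 1*36 + 1 = 37, q_1 = 1*1 + 0 = 1.
  i=2: a_2=1, p_2 = 1*37 + 36 = 73, q_2 = 1*1 + 1 = 2.
  i=3: a_3=1, p_3 = 1*73 + 37 = 110, q_3 = 1*2 + 1 = 3.
  i=4: a_4=17, p_4 = 17*110 + 73 = 1943, q_4 = 17*3 + 2 = 53.
  i=5: a_5=1, p_5 = 1*1943 + 110 = 2053, q_5 = 1*53 + 3 = 56.
  i=6: a_6=1, p_6 = 1*2053 + 1943 = 3996, q_6 = 1*56 + 53 = 109.
  i=7: a_7=1, p_7 = 1*3996 + 2053 = 6049, q_7 = 1*109 + 56 = 165.
Check: 6049^2 - 1344*165^2 = 36590401 - 36590400 = 1, so (x, y) = (6049, 165) solves the equation, and by the theorem it is the least positive solution.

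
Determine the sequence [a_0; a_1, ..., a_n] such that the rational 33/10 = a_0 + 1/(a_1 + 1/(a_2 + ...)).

[3; 3, 3]

Run the Euclidean algorithm on 33 and 10; the successive quotients are the partial quotients a_0, a_1, ... (each step inverts the fractional part left over by the previous one):
  33 = 3*10 + 3, so a_0 = 3.
  10 = 3*3 + 1, so a_1 = 3.
  3 = 3*1 + 0, so a_2 = 3.
The remainder reaches 0 after 3 divisions, so the expansion has 3 partial quotients, read off in order.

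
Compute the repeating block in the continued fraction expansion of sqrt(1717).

[41; (2, 3, 2, 4, 2, 3, 2, 82)]

Write x_i = (sqrt(1717) + m_i)/d_i with (m_0, d_0) = (0, 1). a_0 = floor(sqrt(1717)) = 41, since 41^2 = 1681 <= 1717 < 1764 = 42^2.
Iterate m_{i+1} = d_i*a_i - m_i, d_{i+1} = (1717 - m_{i+1}^2)/d_i, a_{i+1} = floor((a_0 + m_{i+1})/d_{i+1}):
  m_1 = 1*41 - 0 = 41, d_1 = (1717 - 41^2)/1 = 36/1 = 36, a_1 = floor((41 + 41)/36) = 2.
  m_2 = 36*2 - 41 = 31, d_2 = (1717 - 31^2)/36 = 756/36 = 21, a_2 = floor((41 + 31)/21) = 3.
  m_3 = 21*3 - 31 = 32, d_3 = (1717 - 32^2)/21 = 693/21 = 33, a_3 = floor((41 + 32)/33) = 2.
  m_4 = 33*2 - 32 = 34, d_4 = (1717 - 34^2)/33 = 561/33 = 17, a_4 = floor((41 + 34)/17) = 4.
  m_5 = 17*4 - 34 = 34, d_5 = (1717 - 34^2)/17 = 561/17 = 33, a_5 = floor((41 + 34)/33) = 2.
  m_6 = 33*2 - 34 = 32, d_6 = (1717 - 32^2)/33 = 693/33 = 21, a_6 = floor((41 + 32)/21) = 3.
  m_7 = 21*3 - 32 = 31, d_7 = (1717 - 31^2)/21 = 756/21 = 36, a_7 = floor((41 + 31)/36) = 2.
  m_8 = 36*2 - 31 = 41, d_8 = (1717 - 41^2)/36 = 36/36 = 1, a_8 = floor((41 + 41)/1) = 82.
  m_9 = 1*82 - 41 = 41, d_9 = (1717 - 41^2)/1 = 36/1 = 36: (m_9, d_9) = (m_1, d_1) = (41, 36), so from here the quotients repeat a_1, ..., a_8; the period length is 8.
Hence the expansion of sqrt(1717) is a_0 = 41 followed by the repeating block 2, 3, 2, 4, 2, 3, 2, 82 (period 8).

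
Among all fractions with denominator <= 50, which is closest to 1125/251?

121/27

Expand x = 1125/251 as a continued fraction with the Euclidean algorithm:
  1125 = 4*251 + 121, so a_0 = 4.
  251 = 2*121 + 9, so a_1 = 2.
  121 = 13*9 + 4, so a_2 = 13.
  9 = 2*4 + 1, so a_3 = 2.
  4 = 4*1 + 0, so a_4 = 4.
so x = [4; 2, 13, 2, 4].
Convergents (p_i = a_i*p_{i-1} + p_{i-2}, q_i = a_i*q_{i-1} + q_{i-2} with p_{-2}=0, p_{-1}=1, q_{-2}=1, q_{-1}=0), until the denominator exceeds 50:
  i=0: a_0=4, p_0 = 4*1 + 0 = 4, q_0 = 4*0 + 1 = 1.
  i=1: a_1=2, p_1 = 2*4 + 1 = 9, q_1 = 2*1 + 0 = 2.
  i=2: a_2=13, p_2 = 13*9 + 4 = 121, q_2 = 13*2 + 1 = 27.
  i=3: a_3=2, p_3 = 2*121 + 9 = 251, q_3 = 2*27 + 2 = 56.
q_3 = 56 > 50, so the last convergent with denominator <= 50 is p_2/q_2 = 121/27.
The closest fraction with denominator <= 50 is either p_2/q_2 or the intermediate fraction (k*p_2 + p_1)/(k*q_2 + q_1) with the largest k >= 1 whose denominator stays <= 50; these approach x as k grows, and every other convergent or intermediate fraction in range is farther away.
Largest k: floor((50 - q_1)/q_2) = floor((50 - 2)/27) = 1.
That gives (1*121 + 9)/(1*27 + 2) = 130/29.
Compare the errors: |x - 121/27| = |1125*27 - 121*251|/(251*27) = 4/6777, and |x - 130/29| = |1125*29 - 130*251|/(251*29) = 5/7279.
Cross-multiplying, 4*7279 = 29116 < 33885 = 5*6777, so 4/6777 is smaller: the convergent 121/27 is closer to x than 130/29.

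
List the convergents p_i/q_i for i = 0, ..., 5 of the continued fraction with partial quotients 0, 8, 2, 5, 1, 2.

0/1, 1/8, 2/17, 11/93, 13/110, 37/313

Using the convergent recurrence p_i = a_i*p_{i-1} + p_{i-2}, q_i = a_i*q_{i-1} + q_{i-2} with p_{-2}=0, p_{-1}=1, q_{-2}=1, q_{-1}=0:
  i=0: a_0=0, p_0 = 0*1 + 0 = 0, q_0 = 0*0 + 1 = 1.
  i=1: a_1=8, p_1 = 8*0 + 1 = 1, q_1 = 8*1 + 0 = 8.
  i=2: a_2=2, p_2 = 2*1 + 0 = 2, q_2 = 2*8 + 1 = 17.
  i=3: a_3=5, p_3 = 5*2 + 1 = 11, q_3 = 5*17 + 8 = 93.
  i=4: a_4=1, p_4 = 1*11 + 2 = 13, q_4 = 1*93 + 17 = 110.
  i=5: a_5=2, p_5 = 2*13 + 11 = 37, q_5 = 2*110 + 93 = 313.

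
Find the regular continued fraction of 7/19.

[0; 2, 1, 2, 2]

Run the Euclidean algorithm on 7 and 19; the successive quotients are the partial quotients a_0, a_1, ... (each step inverts the fractional part left over by the previous one):
  7 = 0*19 + 7, so a_0 = 0.
  19 = 2*7 + 5, so a_1 = 2.
  7 = 1*5 + 2, so a_2 = 1.
  5 = 2*2 + 1, so a_3 = 2.
  2 = 2*1 + 0, so a_4 = 2.
The remainder reaches 0 after 5 divisions, so the expansion has 5 partial quotients, read off in order.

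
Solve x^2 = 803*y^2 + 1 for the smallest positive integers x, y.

First expand sqrt(803) as a continued fraction. With x_i = (sqrt(803) + m_i)/d_i and (m_0, d_0) = (0, 1): a_0 = floor(sqrt(803)) = 28, since 28^2 = 784 <= 803 < 841 = 29^2.
Iterate m_{i+1} = d_i*a_i - m_i, d_{i+1} = (803 - m_{i+1}^2)/d_i, a_{i+1} = floor((a_0 + m_{i+1})/d_{i+1}):
  m_1 = 1*28 - 0 = 28, d_1 = (803 - 28^2)/1 = 19/1 = 19, a_1 = floor((28 + 28)/19) = 2.
  m_2 = 19*2 - 28 = 10, d_2 = (803 - 10^2)/19 = 703/19 = 37, a_2 = floor((28 + 10)/37) = 1.
  m_3 = 37*1 - 10 = 27, d_3 = (803 - 27^2)/37 = 74/37 = 2, a_3 = floor((28 + 27)/2) = 27.
  m_4 = 2*27 - 27 = 27, d_4 = (803 - 27^2)/2 = 74/2 = 37, a_4 = floor((28 + 27)/37) = 1.
  m_5 = 37*1 - 27 = 10, d_5 = (803 - 10^2)/37 = 703/37 = 19, a_5 = floor((28 + 10)/19) = 2.
  m_6 = 19*2 - 10 = 28, d_6 = (803 - 28^2)/19 = 19/19 = 1, a_6 = floor((28 + 28)/1) = 56.
  m_7 = 1*56 - 28 = 28, d_7 = (803 - 28^2)/1 = 19/1 = 19: (m_7, d_7) = (m_1, d_1) = (28, 19), so from here the quotients repeat a_1, ..., a_6; the period length is 6.
So sqrt(803) = [28; (2, 1, 27, 1, 2, 56)] with period length k = 6.
k is even, so the fundamental solution of x^2 - 803y^2 = 1 is (p_{k-1}, q_{k-1}) = (p_5, q_5); compute convergents through index 5.
Convergents (p_i = a_i*p_{i-1} + p_{i-2}, q_i = a_i*q_{i-1} + q_{i-2} with p_{-2}=0, p_{-1}=1, q_{-2}=1, q_{-1}=0):
  i=0: a_0=28, p_0 = 28*1 + 0 = 28, q_0 = 28*0 + 1 = 1.
  i=1: a_1=2, p_1 = 2*28 + 1 = 57, q_1 = 2*1 + 0 = 2.
  i=2: a_2=1, p_2 = 1*57 + 28 = 85, q_2 = 1*2 + 1 = 3.
  i=3: a_3=27, p_3 = 27*85 + 57 = 2352, q_3 = 27*3 + 2 = 83.
  i=4: a_4=1, p_4 = 1*2352 + 85 = 2437, q_4 = 1*83 + 3 = 86.
  i=5: a_5=2, p_5 = 2*2437 + 2352 = 7226, q_5 = 2*86 + 83 = 255.
Check: 7226^2 - 803*255^2 = 52215076 - 52215075 = 1, so (x, y) = (7226, 255) solves the equation, and by the theorem it is the least positive solution.

(x, y) = (7226, 255)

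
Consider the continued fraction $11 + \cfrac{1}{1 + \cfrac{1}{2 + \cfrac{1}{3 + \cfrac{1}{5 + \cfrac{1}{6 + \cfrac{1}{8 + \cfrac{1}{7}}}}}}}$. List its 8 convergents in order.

11/1, 12/1, 35/3, 117/10, 620/53, 3837/328, 31316/2677, 223049/19067

Using the convergent recurrence p_i = a_i*p_{i-1} + p_{i-2}, q_i = a_i*q_{i-1} + q_{i-2} with p_{-2}=0, p_{-1}=1, q_{-2}=1, q_{-1}=0:
  i=0: a_0=11, p_0 = 11*1 + 0 = 11, q_0 = 11*0 + 1 = 1.
  i=1: a_1=1, p_1 = 1*11 + 1 = 12, q_1 = 1*1 + 0 = 1.
  i=2: a_2=2, p_2 = 2*12 + 11 = 35, q_2 = 2*1 + 1 = 3.
  i=3: a_3=3, p_3 = 3*35 + 12 = 117, q_3 = 3*3 + 1 = 10.
  i=4: a_4=5, p_4 = 5*117 + 35 = 620, q_4 = 5*10 + 3 = 53.
  i=5: a_5=6, p_5 = 6*620 + 117 = 3837, q_5 = 6*53 + 10 = 328.
  i=6: a_6=8, p_6 = 8*3837 + 620 = 31316, q_6 = 8*328 + 53 = 2677.
  i=7: a_7=7, p_7 = 7*31316 + 3837 = 223049, q_7 = 7*2677 + 328 = 19067.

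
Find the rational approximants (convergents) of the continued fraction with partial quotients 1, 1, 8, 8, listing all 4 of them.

Using the convergent recurrence p_i = a_i*p_{i-1} + p_{i-2}, q_i = a_i*q_{i-1} + q_{i-2} with p_{-2}=0, p_{-1}=1, q_{-2}=1, q_{-1}=0:
  i=0: a_0=1, p_0 = 1*1 + 0 = 1, q_0 = 1*0 + 1 = 1.
  i=1: a_1=1, p_1 = 1*1 + 1 = 2, q_1 = 1*1 + 0 = 1.
  i=2: a_2=8, p_2 = 8*2 + 1 = 17, q_2 = 8*1 + 1 = 9.
  i=3: a_3=8, p_3 = 8*17 + 2 = 138, q_3 = 8*9 + 1 = 73.

1/1, 2/1, 17/9, 138/73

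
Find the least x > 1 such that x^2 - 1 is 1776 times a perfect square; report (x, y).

First expand sqrt(1776) as a continued fraction. With x_i = (sqrt(1776) + m_i)/d_i and (m_0, d_0) = (0, 1): a_0 = floor(sqrt(1776)) = 42, since 42^2 = 1764 <= 1776 < 1849 = 43^2.
Iterate m_{i+1} = d_i*a_i - m_i, d_{i+1} = (1776 - m_{i+1}^2)/d_i, a_{i+1} = floor((a_0 + m_{i+1})/d_{i+1}):
  m_1 = 1*42 - 0 = 42, d_1 = (1776 - 42^2)/1 = 12/1 = 12, a_1 = floor((42 + 42)/12) = 7.
  m_2 = 12*7 - 42 = 42, d_2 = (1776 - 42^2)/12 = 12/12 = 1, a_2 = floor((42 + 42)/1) = 84.
  m_3 = 1*84 - 42 = 42, d_3 = (1776 - 42^2)/1 = 12/1 = 12: (m_3, d_3) = (m_1, d_1) = (42, 12), so from here the quotients repeat a_1, a_2; the period length is 2.
So sqrt(1776) = [42; (7, 84)] with period length k = 2.
k is even, so the fundamental solution of x^2 - 1776y^2 = 1 is (p_{k-1}, q_{k-1}) = (p_1, q_1); compute convergents through index 1.
Convergents (p_i = a_i*p_{i-1} + p_{i-2}, q_i = a_i*q_{i-1} + q_{i-2} with p_{-2}=0, p_{-1}=1, q_{-2}=1, q_{-1}=0):
  i=0: a_0=42, p_0 = 42*1 + 0 = 42, q_0 = 42*0 + 1 = 1.
  i=1: a_1=7, p_1 = 7*42 + 1 = 295, q_1 = 7*1 + 0 = 7.
Check: 295^2 - 1776*7^2 = 87025 - 87024 = 1, so (x, y) = (295, 7) solves the equation, and by the theorem it is the least positive solution.

(x, y) = (295, 7)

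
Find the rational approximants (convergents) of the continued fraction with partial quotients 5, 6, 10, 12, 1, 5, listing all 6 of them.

Using the convergent recurrence p_i = a_i*p_{i-1} + p_{i-2}, q_i = a_i*q_{i-1} + q_{i-2} with p_{-2}=0, p_{-1}=1, q_{-2}=1, q_{-1}=0:
  i=0: a_0=5, p_0 = 5*1 + 0 = 5, q_0 = 5*0 + 1 = 1.
  i=1: a_1=6, p_1 = 6*5 + 1 = 31, q_1 = 6*1 + 0 = 6.
  i=2: a_2=10, p_2 = 10*31 + 5 = 315, q_2 = 10*6 + 1 = 61.
  i=3: a_3=12, p_3 = 12*315 + 31 = 3811, q_3 = 12*61 + 6 = 738.
  i=4: a_4=1, p_4 = 1*3811 + 315 = 4126, q_4 = 1*738 + 61 = 799.
  i=5: a_5=5, p_5 = 5*4126 + 3811 = 24441, q_5 = 5*799 + 738 = 4733.

5/1, 31/6, 315/61, 3811/738, 4126/799, 24441/4733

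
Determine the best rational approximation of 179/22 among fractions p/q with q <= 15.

Expand x = 179/22 as a continued fraction with the Euclidean algorithm:
  179 = 8*22 + 3, so a_0 = 8.
  22 = 7*3 + 1, so a_1 = 7.
  3 = 3*1 + 0, so a_2 = 3.
so x = [8; 7, 3].
Convergents (p_i = a_i*p_{i-1} + p_{i-2}, q_i = a_i*q_{i-1} + q_{i-2} with p_{-2}=0, p_{-1}=1, q_{-2}=1, q_{-1}=0), until the denominator exceeds 15:
  i=0: a_0=8, p_0 = 8*1 + 0 = 8, q_0 = 8*0 + 1 = 1.
  i=1: a_1=7, p_1 = 7*8 + 1 = 57, q_1 = 7*1 + 0 = 7.
  i=2: a_2=3, p_2 = 3*57 + 8 = 179, q_2 = 3*7 + 1 = 22.
q_2 = 22 > 15, so the last convergent with denominator <= 15 is p_1/q_1 = 57/7.
The closest fraction with denominator <= 15 is either p_1/q_1 or the intermediate fraction (k*p_1 + p_0)/(k*q_1 + q_0) with the largest k >= 1 whose denominator stays <= 15; these approach x as k grows, and every other convergent or intermediate fraction in range is farther away.
Largest k: floor((15 - q_0)/q_1) = floor((15 - 1)/7) = 2.
That gives (2*57 + 8)/(2*7 + 1) = 122/15.
Compare the errors: |x - 57/7| = |179*7 - 57*22|/(22*7) = 1/154, and |x - 122/15| = |179*15 - 122*22|/(22*15) = 1/330.
Cross-multiplying, 1*154 = 154 < 330 = 1*330, so 1/330 is smaller: the intermediate fraction 122/15 is closer to x than 57/7.

122/15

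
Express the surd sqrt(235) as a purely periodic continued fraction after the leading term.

[15; (3, 30)]

Write x_i = (sqrt(235) + m_i)/d_i with (m_0, d_0) = (0, 1). a_0 = floor(sqrt(235)) = 15, since 15^2 = 225 <= 235 < 256 = 16^2.
Iterate m_{i+1} = d_i*a_i - m_i, d_{i+1} = (235 - m_{i+1}^2)/d_i, a_{i+1} = floor((a_0 + m_{i+1})/d_{i+1}):
  m_1 = 1*15 - 0 = 15, d_1 = (235 - 15^2)/1 = 10/1 = 10, a_1 = floor((15 + 15)/10) = 3.
  m_2 = 10*3 - 15 = 15, d_2 = (235 - 15^2)/10 = 10/10 = 1, a_2 = floor((15 + 15)/1) = 30.
  m_3 = 1*30 - 15 = 15, d_3 = (235 - 15^2)/1 = 10/1 = 10: (m_3, d_3) = (m_1, d_1) = (15, 10), so from here the quotients repeat a_1, a_2; the period length is 2.
Hence the expansion of sqrt(235) is a_0 = 15 followed by the repeating block 3, 30 (period 2).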